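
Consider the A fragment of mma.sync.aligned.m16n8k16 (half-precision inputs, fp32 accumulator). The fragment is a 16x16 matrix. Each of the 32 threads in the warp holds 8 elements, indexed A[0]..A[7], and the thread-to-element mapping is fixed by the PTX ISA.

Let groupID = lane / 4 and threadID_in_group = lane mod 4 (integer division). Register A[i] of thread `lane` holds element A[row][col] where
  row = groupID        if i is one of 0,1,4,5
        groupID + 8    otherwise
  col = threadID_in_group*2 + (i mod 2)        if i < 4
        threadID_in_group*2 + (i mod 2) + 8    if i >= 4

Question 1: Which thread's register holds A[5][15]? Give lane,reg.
23,5

r: 5->gid=5,r8=0  c: 15->c8=1,tid=3,i&1=1
L=5*4+3=23  i=1*4+0*2+1=5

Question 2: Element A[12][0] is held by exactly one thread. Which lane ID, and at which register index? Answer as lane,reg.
r: 12->gid=4,r8=1  c: 0->c8=0,tid=0,i&1=0
L=4*4+0=16  i=0*4+1*2+0=2

16,2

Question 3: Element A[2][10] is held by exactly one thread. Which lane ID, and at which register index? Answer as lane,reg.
9,4

r=2->g=2,rb=0  c=10->cb=1,t=1,b0=0
L=2*4+1=9  i=1*4+0*2+0=4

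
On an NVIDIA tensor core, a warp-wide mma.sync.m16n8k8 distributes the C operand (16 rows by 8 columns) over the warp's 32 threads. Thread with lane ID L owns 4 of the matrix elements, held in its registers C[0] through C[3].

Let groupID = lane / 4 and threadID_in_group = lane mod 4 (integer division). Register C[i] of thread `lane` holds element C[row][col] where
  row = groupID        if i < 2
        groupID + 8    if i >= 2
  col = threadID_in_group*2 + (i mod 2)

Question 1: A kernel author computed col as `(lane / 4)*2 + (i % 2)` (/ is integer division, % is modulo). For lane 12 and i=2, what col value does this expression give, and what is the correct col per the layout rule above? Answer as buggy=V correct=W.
`(lane / 4)*2 + (i % 2)`[12,2]=>6
lane 12: grp=3 (12/4), tig=0 (12%4)
i=2: r=3+8=11, c=0*2+0=0
col: 6 vs 0

buggy=6 correct=0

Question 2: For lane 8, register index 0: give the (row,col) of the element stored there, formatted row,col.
L=8->g=8>>2=2, t=8&3=0
[0]->row 2+0=2  col 0·2+0=0

2,0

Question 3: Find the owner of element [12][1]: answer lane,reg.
16,3

r: 12->gid=4,r8=1  c: 1->tid=0,i&1=1
L=4*4+0=16  i=1*2+1=3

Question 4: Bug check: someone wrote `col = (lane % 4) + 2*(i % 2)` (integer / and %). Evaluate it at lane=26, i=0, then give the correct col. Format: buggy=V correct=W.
`(lane % 4) + 2*(i % 2)`[26,0]->2
L=26->gid=26>>2=6, tid=26&3=2
[0]->row 6+0=6  col 2·2+0=4
col: 2 vs 4

buggy=2 correct=4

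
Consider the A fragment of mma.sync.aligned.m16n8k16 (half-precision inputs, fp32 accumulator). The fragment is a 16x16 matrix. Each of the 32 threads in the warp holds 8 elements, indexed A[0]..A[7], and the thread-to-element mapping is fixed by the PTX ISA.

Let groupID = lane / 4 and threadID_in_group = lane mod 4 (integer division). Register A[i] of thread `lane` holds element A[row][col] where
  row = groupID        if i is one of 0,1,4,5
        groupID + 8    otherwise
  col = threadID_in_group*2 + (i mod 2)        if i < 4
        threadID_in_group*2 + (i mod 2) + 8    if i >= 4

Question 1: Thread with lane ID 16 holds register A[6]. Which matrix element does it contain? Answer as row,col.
12,8

lane 16=>16/4=4, 16 mod 4=0
i=6  r:4+8=>12  c:2·0+0+8=>8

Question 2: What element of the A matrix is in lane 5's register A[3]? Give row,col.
9,3

lane 5: G=1 (5/4), T=1 (5%4)
i=3: r=1+8=9, c=1*2+1+0=3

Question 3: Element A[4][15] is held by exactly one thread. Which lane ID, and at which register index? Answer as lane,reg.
r=4->g=4,rb=0  c=15->cb=1,t=3,b0=1
L=4*4+3=19  i=1*4+0*2+1=5

19,5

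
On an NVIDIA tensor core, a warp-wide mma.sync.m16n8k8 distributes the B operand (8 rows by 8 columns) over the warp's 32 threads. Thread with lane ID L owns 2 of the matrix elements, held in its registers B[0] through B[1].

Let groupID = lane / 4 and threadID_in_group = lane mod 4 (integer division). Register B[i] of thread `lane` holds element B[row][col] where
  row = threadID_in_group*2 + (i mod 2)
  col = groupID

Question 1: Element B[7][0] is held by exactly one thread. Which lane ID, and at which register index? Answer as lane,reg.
c:0=>grp=0  r:7=>tig=3,lo=1
L=0*4+3=3  i=1=1

3,1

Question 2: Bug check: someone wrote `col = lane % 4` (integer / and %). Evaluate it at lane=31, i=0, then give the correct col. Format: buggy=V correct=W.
`lane % 4`[31,0]->3
L=31->gid=31>>2=7, tid=31&3=3
[0]->row 3·2+0=6  col gid=7
col: 3 vs 7

buggy=3 correct=7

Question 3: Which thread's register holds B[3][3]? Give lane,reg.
13,1

c: 3->gid=3  r: 3->tid=1,i&1=1
L=3*4+1=13  i=1=1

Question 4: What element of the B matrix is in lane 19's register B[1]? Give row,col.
lane 19=>19/4=4, 19 mod 4=3
i=1  r:2·3+1=>7  c:4

7,4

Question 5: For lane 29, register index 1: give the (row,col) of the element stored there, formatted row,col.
3,7

29: G=7,T=1
[1] (1*2+1,7) = (3,7)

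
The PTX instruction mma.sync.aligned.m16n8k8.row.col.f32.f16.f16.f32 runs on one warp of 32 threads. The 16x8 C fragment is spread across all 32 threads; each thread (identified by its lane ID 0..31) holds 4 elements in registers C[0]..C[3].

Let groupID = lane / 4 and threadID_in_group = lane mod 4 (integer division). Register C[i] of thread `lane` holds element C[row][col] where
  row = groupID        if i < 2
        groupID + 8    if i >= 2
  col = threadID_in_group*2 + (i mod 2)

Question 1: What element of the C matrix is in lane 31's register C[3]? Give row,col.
lane 31: grp=7 (31/4), tig=3 (31%4)
i=3: r=7+8=15, c=3*2+1=7

15,7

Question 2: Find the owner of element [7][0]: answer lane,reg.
r=7⇒gr=7,Rb=0  c=0⇒th=0,odd=0
L=7*4+0=28  i=0*2+0=0

28,0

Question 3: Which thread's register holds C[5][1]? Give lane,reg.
r=5⇒gr=5,Rb=0  c=1⇒th=0,odd=1
L=5*4+0=20  i=0*2+1=1

20,1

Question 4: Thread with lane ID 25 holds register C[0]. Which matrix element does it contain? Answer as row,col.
L=25->gid=25>>2=6, tid=25&3=1
[0]->row 6+0=6  col 1·2+0=2

6,2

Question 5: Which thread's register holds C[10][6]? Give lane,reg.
r=10⇒gr=2,Rb=1  c=6⇒th=3,odd=0
L=2*4+3=11  i=1*2+0=2

11,2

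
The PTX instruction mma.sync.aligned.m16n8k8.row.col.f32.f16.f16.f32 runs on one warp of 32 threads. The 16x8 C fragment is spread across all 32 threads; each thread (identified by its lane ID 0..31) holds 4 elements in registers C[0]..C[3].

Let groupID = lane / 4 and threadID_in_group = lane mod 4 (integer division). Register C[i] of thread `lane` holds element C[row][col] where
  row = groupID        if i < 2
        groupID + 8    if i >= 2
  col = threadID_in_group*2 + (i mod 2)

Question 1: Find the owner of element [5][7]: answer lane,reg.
r=5⇒gr=5,Rb=0  c=7⇒th=3,odd=1
L=5*4+3=23  i=0*2+1=1

23,1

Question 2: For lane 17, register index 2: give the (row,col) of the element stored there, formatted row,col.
12,2

L=17=>grp=17>>2=4, tig=17&3=1
[2]=>row 4+8=12  col 1·2+0=2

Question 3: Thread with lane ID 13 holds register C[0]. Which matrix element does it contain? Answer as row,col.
3,2

13: gid=3,tid=1
[0] (3+0,1*2+0) = (3,2)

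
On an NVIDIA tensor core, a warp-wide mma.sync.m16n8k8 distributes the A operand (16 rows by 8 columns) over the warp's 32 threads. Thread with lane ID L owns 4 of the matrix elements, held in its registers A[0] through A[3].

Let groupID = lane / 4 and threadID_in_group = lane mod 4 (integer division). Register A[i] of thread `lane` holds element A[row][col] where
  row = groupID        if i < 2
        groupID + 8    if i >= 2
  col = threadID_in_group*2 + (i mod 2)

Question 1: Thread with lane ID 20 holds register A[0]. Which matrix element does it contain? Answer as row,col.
lane 20->20/4=5, 20 mod 4=0
i=0  r:5+0->5  c:2·0+0->0

5,0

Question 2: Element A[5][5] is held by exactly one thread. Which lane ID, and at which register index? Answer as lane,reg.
22,1

r=5⇒gr=5,Rb=0  c=5⇒th=2,odd=1
L=5*4+2=22  i=0*2+1=1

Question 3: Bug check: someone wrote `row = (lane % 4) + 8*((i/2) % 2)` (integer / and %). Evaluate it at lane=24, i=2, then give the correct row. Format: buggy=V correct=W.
buggy=8 correct=14

`(lane % 4) + 8*((i/2) % 2)`[24,2]->8
24: g=6,t=0
[2] (6+8,0*2+0) = (14,0)
row: 8 vs 14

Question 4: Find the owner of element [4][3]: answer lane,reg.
17,1

r=4->g=4,rb=0  c=3->t=1,b0=1
L=4*4+1=17  i=0*2+1=1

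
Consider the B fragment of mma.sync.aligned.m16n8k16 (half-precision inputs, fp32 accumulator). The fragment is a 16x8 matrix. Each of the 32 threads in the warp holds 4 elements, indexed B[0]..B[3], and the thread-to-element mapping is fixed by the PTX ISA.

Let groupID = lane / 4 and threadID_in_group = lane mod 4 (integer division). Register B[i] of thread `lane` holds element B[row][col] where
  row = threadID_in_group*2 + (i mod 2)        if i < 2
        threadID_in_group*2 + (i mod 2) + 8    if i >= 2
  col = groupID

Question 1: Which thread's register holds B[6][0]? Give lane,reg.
3,0

c:0=>grp=0  r:6=>rB=0,tig=3,lo=0
L=0*4+3=3  i=0*2+0=0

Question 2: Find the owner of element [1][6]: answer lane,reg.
c=6⇒gr=6  r=1⇒Rb=0,th=0,odd=1
L=6*4+0=24  i=0*2+1=1

24,1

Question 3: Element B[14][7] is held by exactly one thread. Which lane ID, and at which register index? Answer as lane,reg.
c=7→G=7  r=14→rhi=1,T=3,p=0
L=7*4+3=31  i=1*2+0=2

31,2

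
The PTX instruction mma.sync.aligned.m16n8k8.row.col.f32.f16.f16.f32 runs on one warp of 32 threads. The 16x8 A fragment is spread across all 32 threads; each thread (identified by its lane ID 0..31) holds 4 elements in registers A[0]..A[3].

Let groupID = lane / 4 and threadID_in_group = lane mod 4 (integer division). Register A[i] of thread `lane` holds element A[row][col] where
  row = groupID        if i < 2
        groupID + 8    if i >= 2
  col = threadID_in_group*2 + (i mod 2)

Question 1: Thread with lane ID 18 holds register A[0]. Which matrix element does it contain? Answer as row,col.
L=18=>grp=18>>2=4, tig=18&3=2
[0]=>row 4+0=4  col 2·2+0=4

4,4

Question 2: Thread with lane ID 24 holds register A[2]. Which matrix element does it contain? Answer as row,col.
24: G=6,T=0
[2] (6+8,0*2+0) = (14,0)

14,0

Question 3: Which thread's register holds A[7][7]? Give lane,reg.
31,1

r:7=>grp=7,rB=0  c:7=>tig=3,lo=1
L=7*4+3=31  i=0*2+1=1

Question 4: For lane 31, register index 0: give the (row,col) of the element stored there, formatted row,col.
lane 31: G=7 (31/4), T=3 (31%4)
i=0: r=7+0=7, c=3*2+0=6

7,6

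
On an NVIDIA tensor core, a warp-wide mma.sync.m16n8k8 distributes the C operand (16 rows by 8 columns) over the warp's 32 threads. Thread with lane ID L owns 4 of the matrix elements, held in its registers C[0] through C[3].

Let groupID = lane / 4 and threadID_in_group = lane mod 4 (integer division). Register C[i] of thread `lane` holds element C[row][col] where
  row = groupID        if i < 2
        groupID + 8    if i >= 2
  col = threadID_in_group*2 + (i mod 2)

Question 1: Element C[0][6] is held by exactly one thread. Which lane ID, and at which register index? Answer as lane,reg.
3,0

r: 0->gid=0,r8=0  c: 6->tid=3,i&1=0
L=0*4+3=3  i=0*2+0=0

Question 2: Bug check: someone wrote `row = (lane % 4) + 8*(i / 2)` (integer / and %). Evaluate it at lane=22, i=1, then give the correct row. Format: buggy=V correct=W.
`(lane % 4) + 8*(i / 2)`[22,1]->2
L=22->gid=22>>2=5, tid=22&3=2
[1]->row 5+0=5  col 2·2+1=5
row: 2 vs 5

buggy=2 correct=5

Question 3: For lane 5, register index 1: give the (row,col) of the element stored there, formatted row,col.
L=5→G=5>>2=1, T=5&3=1
[1]→row 1+0=1  col 1·2+1=3

1,3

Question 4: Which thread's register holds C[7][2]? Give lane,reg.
29,0

r=7→G=7,rhi=0  c=2→T=1,p=0
L=7*4+1=29  i=0*2+0=0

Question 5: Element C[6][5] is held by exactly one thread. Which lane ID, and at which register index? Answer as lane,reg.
r: 6->gid=6,r8=0  c: 5->tid=2,i&1=1
L=6*4+2=26  i=0*2+1=1

26,1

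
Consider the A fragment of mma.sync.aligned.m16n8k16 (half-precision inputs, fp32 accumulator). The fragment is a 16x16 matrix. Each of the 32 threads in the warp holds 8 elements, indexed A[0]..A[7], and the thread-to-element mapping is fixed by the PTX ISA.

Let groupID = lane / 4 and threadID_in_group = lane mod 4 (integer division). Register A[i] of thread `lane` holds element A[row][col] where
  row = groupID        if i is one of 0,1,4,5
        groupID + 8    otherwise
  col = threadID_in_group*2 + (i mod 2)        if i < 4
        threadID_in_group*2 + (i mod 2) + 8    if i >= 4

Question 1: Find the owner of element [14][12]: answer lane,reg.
r:14=>grp=6,rB=1  c:12=>cB=1,tig=2,lo=0
L=6*4+2=26  i=1*4+1*2+0=6

26,6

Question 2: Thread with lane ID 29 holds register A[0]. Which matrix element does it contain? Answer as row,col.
lane 29→29/4=7, 29 mod 4=1
i=0  r:7+0→7  c:2·1+0+0→2

7,2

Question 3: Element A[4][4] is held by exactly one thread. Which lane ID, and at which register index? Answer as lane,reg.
r=4->g=4,rb=0  c=4->cb=0,t=2,b0=0
L=4*4+2=18  i=0*4+0*2+0=0

18,0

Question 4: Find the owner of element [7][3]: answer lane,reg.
r=7→G=7,rhi=0  c=3→chi=0,T=1,p=1
L=7*4+1=29  i=0*4+0*2+1=1

29,1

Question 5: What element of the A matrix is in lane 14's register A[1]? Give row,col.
3,5

lane 14: grp=3 (14/4), tig=2 (14%4)
i=1: r=3+0=3, c=2*2+1+0=5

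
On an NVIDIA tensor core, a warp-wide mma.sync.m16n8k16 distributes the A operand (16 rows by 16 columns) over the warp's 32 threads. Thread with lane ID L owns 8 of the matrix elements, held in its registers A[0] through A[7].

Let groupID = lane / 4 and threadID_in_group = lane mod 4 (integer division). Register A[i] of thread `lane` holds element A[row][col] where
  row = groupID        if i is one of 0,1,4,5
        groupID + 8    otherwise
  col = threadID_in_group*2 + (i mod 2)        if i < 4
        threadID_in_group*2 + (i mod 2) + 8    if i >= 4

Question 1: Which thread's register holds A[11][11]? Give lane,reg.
r: 11->gid=3,r8=1  c: 11->c8=1,tid=1,i&1=1
L=3*4+1=13  i=1*4+1*2+1=7

13,7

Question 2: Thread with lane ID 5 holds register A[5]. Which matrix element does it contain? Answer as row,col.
1,11

lane 5⇒5/4=1, 5 mod 4=1
i=5  r:1+0⇒1  c:2·1+1+8⇒11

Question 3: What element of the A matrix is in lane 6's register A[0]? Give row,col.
1,4

6: gid=1,tid=2
[0] (1+0,2*2+0+0) = (1,4)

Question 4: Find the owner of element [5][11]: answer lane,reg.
r:5=>grp=5,rB=0  c:11=>cB=1,tig=1,lo=1
L=5*4+1=21  i=1*4+0*2+1=5

21,5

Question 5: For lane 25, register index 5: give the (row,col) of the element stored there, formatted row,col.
lane 25->25/4=6, 25 mod 4=1
i=5  r:6+0->6  c:2·1+1+8->11

6,11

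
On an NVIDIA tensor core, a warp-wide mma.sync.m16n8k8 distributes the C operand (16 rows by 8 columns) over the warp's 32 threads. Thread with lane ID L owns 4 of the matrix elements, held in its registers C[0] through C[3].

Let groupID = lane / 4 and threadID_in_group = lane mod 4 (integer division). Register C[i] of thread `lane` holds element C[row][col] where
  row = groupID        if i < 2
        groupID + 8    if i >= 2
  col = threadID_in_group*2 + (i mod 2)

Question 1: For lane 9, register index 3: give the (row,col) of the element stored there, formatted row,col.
9: gr=2,th=1
[3] (2+8,1*2+1) = (10,3)

10,3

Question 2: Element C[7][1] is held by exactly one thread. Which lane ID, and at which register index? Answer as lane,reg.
r=7→G=7,rhi=0  c=1→T=0,p=1
L=7*4+0=28  i=0*2+1=1

28,1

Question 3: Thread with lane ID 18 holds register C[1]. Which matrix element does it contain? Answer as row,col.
lane 18: grp=4 (18/4), tig=2 (18%4)
i=1: r=4+0=4, c=2*2+1=5

4,5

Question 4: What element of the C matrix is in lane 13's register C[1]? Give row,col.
L=13⇒gr=13>>2=3, th=13&3=1
[1]⇒row 3+0=3  col 1·2+1=3

3,3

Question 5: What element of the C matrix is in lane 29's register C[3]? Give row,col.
lane 29: g=7 (29/4), t=1 (29%4)
i=3: r=7+8=15, c=1*2+1=3

15,3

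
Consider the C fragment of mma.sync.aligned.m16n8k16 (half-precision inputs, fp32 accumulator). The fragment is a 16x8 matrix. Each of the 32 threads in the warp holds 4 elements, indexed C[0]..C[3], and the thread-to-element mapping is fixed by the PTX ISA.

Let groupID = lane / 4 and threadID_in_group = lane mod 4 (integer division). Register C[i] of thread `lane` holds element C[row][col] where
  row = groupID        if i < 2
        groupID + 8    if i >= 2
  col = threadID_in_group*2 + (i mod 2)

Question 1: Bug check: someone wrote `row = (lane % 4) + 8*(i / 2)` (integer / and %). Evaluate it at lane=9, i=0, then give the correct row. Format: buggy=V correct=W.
`(lane % 4) + 8*(i / 2)`[9,0]->1
lane 9->9/4=2, 9 mod 4=1
i=0  r:2+0->2  c:2·1+0->2
row: 1 vs 2

buggy=1 correct=2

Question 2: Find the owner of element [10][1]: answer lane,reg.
r=10→G=2,rhi=1  c=1→T=0,p=1
L=2*4+0=8  i=1*2+1=3

8,3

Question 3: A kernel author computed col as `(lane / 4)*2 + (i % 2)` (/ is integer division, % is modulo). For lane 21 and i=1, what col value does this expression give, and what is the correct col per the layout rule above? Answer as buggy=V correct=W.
buggy=11 correct=3

`(lane / 4)*2 + (i % 2)`[21,1]⇒11
21: gr=5,th=1
[1] (5+0,1*2+1) = (5,3)
col: 11 vs 3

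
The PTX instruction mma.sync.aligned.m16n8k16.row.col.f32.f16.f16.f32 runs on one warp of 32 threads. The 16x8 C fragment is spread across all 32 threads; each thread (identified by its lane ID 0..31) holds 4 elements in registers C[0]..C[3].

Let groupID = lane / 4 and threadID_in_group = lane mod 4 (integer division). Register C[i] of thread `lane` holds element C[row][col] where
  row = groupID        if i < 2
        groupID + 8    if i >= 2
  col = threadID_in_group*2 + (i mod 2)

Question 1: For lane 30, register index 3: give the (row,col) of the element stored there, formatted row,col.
15,5

lane 30: gr=7 (30/4), th=2 (30%4)
i=3: r=7+8=15, c=2*2+1=5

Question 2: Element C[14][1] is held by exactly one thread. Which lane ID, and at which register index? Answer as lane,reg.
24,3

r=14→G=6,rhi=1  c=1→T=0,p=1
L=6*4+0=24  i=1*2+1=3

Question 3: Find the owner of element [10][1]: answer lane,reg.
8,3

r=10→G=2,rhi=1  c=1→T=0,p=1
L=2*4+0=8  i=1*2+1=3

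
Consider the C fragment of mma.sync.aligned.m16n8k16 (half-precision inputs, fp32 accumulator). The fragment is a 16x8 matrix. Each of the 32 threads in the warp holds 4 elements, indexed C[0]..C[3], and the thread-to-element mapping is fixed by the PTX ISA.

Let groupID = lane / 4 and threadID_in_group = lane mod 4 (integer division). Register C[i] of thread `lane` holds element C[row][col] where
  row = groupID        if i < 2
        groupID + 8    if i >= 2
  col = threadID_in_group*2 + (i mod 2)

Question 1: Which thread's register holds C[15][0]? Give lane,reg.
28,2

r: 15->gid=7,r8=1  c: 0->tid=0,i&1=0
L=7*4+0=28  i=1*2+0=2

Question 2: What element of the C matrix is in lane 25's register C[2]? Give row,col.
lane 25: grp=6 (25/4), tig=1 (25%4)
i=2: r=6+8=14, c=1*2+0=2

14,2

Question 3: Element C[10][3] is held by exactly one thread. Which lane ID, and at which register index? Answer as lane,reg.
r: 10->gid=2,r8=1  c: 3->tid=1,i&1=1
L=2*4+1=9  i=1*2+1=3

9,3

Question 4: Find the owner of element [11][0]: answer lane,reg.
r=11->g=3,rb=1  c=0->t=0,b0=0
L=3*4+0=12  i=1*2+0=2

12,2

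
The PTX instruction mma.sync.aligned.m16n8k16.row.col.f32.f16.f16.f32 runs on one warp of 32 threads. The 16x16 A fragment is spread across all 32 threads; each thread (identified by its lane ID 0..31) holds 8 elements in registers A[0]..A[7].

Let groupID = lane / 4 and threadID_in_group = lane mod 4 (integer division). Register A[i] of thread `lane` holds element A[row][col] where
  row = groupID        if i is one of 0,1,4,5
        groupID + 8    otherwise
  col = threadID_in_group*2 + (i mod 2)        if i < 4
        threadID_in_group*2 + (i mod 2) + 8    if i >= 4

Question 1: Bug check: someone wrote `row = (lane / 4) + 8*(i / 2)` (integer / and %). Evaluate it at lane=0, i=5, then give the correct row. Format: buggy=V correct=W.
`(lane / 4) + 8*(i / 2)`[0,5]->16
0: g=0,t=0
[5] (0+0,0*2+1+8) = (0,9)
row: 16 vs 0

buggy=16 correct=0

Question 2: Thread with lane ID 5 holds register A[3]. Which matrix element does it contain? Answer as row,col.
lane 5⇒5/4=1, 5 mod 4=1
i=3  r:1+8⇒9  c:2·1+1+0⇒3

9,3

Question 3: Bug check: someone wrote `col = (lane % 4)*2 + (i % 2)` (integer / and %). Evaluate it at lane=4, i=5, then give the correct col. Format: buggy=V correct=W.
`(lane % 4)*2 + (i % 2)`[4,5]→1
lane 4→4/4=1, 4 mod 4=0
i=5  r:1+0→1  c:2·0+1+8→9
col: 1 vs 9

buggy=1 correct=9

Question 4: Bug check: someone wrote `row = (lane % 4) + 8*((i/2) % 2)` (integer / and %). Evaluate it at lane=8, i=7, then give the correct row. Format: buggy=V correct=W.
buggy=8 correct=10

`(lane % 4) + 8*((i/2) % 2)`[8,7]⇒8
lane 8: gr=2 (8/4), th=0 (8%4)
i=7: r=2+8=10, c=0*2+1+8=9
row: 8 vs 10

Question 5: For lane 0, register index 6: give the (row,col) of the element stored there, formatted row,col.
8,8

lane 0: grp=0 (0/4), tig=0 (0%4)
i=6: r=0+8=8, c=0*2+0+8=8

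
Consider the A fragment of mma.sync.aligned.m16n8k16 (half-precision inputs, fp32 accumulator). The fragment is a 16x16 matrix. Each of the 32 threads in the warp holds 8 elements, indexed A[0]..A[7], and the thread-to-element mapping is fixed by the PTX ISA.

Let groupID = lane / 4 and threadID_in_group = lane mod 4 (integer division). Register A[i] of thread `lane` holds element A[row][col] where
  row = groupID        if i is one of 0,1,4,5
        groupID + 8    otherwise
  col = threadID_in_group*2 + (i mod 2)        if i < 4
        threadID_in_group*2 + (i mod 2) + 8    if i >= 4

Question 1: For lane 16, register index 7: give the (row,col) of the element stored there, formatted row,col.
16: gr=4,th=0
[7] (4+8,0*2+1+8) = (12,9)

12,9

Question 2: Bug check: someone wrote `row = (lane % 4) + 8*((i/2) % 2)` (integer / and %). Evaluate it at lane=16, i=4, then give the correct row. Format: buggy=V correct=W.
`(lane % 4) + 8*((i/2) % 2)`[16,4]⇒0
lane 16⇒16/4=4, 16 mod 4=0
i=4  r:4+0⇒4  c:2·0+0+8⇒8
row: 0 vs 4

buggy=0 correct=4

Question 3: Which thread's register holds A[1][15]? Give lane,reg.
r:1=>grp=1,rB=0  c:15=>cB=1,tig=3,lo=1
L=1*4+3=7  i=1*4+0*2+1=5

7,5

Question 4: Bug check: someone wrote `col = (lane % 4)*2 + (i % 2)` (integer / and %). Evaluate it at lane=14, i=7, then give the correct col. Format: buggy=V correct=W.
`(lane % 4)*2 + (i % 2)`[14,7]->5
lane 14: gid=3 (14/4), tid=2 (14%4)
i=7: r=3+8=11, c=2*2+1+8=13
col: 5 vs 13

buggy=5 correct=13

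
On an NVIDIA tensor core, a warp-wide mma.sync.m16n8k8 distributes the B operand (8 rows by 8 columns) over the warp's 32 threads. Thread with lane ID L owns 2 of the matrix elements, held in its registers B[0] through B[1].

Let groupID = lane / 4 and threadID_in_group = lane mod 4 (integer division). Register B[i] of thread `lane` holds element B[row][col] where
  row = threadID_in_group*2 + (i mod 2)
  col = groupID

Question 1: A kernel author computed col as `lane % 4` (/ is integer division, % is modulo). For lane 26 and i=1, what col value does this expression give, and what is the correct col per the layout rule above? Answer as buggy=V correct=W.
buggy=2 correct=6

`lane % 4`[26,1]->2
lane 26->26/4=6, 26 mod 4=2
i=1  r:2·2+1->5  c:6
col: 2 vs 6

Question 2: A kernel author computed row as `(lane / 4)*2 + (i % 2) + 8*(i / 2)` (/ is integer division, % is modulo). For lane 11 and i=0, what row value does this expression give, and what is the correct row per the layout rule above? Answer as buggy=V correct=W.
`(lane / 4)*2 + (i % 2) + 8*(i / 2)`[11,0]→4
lane 11→11/4=2, 11 mod 4=3
i=0  r:2·3+0→6  c:2
row: 4 vs 6

buggy=4 correct=6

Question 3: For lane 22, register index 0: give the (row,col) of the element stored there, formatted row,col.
4,5

lane 22: gid=5 (22/4), tid=2 (22%4)
i=0: r=2*2+0=4, c=gid=5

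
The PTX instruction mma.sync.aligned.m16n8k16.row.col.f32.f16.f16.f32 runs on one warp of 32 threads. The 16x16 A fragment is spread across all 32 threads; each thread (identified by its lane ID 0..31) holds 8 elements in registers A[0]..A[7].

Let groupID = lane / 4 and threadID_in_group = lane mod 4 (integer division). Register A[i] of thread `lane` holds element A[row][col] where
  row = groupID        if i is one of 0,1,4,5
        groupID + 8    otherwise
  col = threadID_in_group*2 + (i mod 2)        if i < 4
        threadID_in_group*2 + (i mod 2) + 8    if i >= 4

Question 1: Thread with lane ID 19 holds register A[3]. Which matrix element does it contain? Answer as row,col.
12,7

lane 19: gr=4 (19/4), th=3 (19%4)
i=3: r=4+8=12, c=3*2+1+0=7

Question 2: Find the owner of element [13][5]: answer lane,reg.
r=13⇒gr=5,Rb=1  c=5⇒Cb=0,th=2,odd=1
L=5*4+2=22  i=0*4+1*2+1=3

22,3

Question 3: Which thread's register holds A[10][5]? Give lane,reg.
10,3

r=10→G=2,rhi=1  c=5→chi=0,T=2,p=1
L=2*4+2=10  i=0*4+1*2+1=3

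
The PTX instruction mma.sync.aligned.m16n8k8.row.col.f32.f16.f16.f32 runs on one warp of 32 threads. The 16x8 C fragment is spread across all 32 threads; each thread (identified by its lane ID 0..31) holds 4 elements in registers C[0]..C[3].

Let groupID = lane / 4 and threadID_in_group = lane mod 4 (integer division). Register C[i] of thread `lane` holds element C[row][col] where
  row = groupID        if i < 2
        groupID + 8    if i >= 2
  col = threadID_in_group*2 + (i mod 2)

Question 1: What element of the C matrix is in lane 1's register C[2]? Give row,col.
1: G=0,T=1
[2] (0+8,1*2+0) = (8,2)

8,2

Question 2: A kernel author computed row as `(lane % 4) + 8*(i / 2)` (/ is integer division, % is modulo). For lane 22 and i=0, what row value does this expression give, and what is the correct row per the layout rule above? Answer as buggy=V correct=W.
buggy=2 correct=5

`(lane % 4) + 8*(i / 2)`[22,0]→2
L=22→G=22>>2=5, T=22&3=2
[0]→row 5+0=5  col 2·2+0=4
row: 2 vs 5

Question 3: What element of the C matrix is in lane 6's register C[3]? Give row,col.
lane 6→6/4=1, 6 mod 4=2
i=3  r:1+8→9  c:2·2+1→5

9,5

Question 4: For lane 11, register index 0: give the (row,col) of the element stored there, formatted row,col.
lane 11→11/4=2, 11 mod 4=3
i=0  r:2+0→2  c:2·3+0→6

2,6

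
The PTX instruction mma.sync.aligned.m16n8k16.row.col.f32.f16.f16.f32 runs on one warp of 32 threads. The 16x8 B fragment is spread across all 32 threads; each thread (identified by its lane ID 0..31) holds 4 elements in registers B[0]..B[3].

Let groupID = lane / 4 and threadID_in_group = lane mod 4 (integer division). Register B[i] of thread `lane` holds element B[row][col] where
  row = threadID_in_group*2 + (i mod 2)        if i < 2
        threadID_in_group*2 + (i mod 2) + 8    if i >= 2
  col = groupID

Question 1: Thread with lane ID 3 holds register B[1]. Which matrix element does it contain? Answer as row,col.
7,0

3: G=0,T=3
[1] (3*2+1+0,0) = (7,0)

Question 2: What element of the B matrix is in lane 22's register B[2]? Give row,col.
22: gr=5,th=2
[2] (2*2+0+8,5) = (12,5)

12,5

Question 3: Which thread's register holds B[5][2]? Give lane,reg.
c=2->g=2  r=5->rb=0,t=2,b0=1
L=2*4+2=10  i=0*2+1=1

10,1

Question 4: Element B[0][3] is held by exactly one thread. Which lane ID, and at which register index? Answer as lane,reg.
12,0

c=3->g=3  r=0->rb=0,t=0,b0=0
L=3*4+0=12  i=0*2+0=0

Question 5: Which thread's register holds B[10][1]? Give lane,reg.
5,2

c=1⇒gr=1  r=10⇒Rb=1,th=1,odd=0
L=1*4+1=5  i=1*2+0=2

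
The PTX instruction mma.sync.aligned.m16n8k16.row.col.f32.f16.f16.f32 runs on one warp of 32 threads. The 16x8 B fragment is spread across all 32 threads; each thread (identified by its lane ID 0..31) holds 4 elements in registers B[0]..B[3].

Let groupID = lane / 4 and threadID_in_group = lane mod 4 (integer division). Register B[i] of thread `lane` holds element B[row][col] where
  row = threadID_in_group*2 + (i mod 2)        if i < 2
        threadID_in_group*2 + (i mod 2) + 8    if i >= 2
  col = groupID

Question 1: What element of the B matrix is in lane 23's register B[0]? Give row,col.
6,5

L=23→G=23>>2=5, T=23&3=3
[0]→row 3·2+0+0=6  col G=5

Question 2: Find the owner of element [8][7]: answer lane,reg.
c=7⇒gr=7  r=8⇒Rb=1,th=0,odd=0
L=7*4+0=28  i=1*2+0=2

28,2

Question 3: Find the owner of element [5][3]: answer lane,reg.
c=3⇒gr=3  r=5⇒Rb=0,th=2,odd=1
L=3*4+2=14  i=0*2+1=1

14,1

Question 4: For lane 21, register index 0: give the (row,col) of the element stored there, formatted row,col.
lane 21->21/4=5, 21 mod 4=1
i=0  r:2·1+0+0->2  c:5

2,5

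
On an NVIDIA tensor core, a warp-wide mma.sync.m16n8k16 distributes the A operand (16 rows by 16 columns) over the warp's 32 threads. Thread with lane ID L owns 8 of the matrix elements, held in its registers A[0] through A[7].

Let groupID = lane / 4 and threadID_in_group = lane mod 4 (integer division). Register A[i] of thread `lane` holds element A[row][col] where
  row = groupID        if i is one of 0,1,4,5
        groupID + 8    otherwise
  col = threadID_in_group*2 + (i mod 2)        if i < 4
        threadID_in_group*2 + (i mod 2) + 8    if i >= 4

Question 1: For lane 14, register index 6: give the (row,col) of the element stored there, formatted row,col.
11,12

lane 14=>14/4=3, 14 mod 4=2
i=6  r:3+8=>11  c:2·2+0+8=>12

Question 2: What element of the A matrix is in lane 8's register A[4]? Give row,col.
2,8

L=8⇒gr=8>>2=2, th=8&3=0
[4]⇒row 2+0=2  col 0·2+0+8=8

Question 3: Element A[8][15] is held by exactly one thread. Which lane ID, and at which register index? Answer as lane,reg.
3,7

r=8⇒gr=0,Rb=1  c=15⇒Cb=1,th=3,odd=1
L=0*4+3=3  i=1*4+1*2+1=7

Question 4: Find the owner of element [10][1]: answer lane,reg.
r=10→G=2,rhi=1  c=1→chi=0,T=0,p=1
L=2*4+0=8  i=0*4+1*2+1=3

8,3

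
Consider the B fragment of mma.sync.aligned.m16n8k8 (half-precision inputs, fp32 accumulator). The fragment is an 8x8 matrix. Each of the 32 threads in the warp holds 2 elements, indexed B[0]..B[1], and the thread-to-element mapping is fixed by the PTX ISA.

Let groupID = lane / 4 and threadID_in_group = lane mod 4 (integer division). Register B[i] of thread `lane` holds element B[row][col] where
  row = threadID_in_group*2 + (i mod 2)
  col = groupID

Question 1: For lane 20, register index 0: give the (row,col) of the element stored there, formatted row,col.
lane 20⇒20/4=5, 20 mod 4=0
i=0  r:2·0+0⇒0  c:5

0,5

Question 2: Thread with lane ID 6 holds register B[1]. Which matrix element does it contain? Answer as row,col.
5,1

L=6=>grp=6>>2=1, tig=6&3=2
[1]=>row 2·2+1=5  col grp=1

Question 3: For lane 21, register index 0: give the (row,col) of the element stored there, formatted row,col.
2,5

L=21=>grp=21>>2=5, tig=21&3=1
[0]=>row 1·2+0=2  col grp=5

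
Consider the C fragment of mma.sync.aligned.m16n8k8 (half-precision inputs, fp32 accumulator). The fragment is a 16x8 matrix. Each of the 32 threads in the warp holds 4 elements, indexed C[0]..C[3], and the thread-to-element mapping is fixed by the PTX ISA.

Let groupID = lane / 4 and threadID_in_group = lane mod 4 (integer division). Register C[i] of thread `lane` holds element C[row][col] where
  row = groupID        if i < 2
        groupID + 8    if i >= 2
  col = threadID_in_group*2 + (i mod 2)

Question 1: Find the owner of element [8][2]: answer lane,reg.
r:8=>grp=0,rB=1  c:2=>tig=1,lo=0
L=0*4+1=1  i=1*2+0=2

1,2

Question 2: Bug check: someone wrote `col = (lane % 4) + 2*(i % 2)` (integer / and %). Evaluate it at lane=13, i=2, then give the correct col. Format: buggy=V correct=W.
buggy=1 correct=2

`(lane % 4) + 2*(i % 2)`[13,2]→1
lane 13→13/4=3, 13 mod 4=1
i=2  r:3+8→11  c:2·1+0→2
col: 1 vs 2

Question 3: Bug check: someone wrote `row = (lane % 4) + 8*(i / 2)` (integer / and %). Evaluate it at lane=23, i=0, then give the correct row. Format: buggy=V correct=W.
buggy=3 correct=5

`(lane % 4) + 8*(i / 2)`[23,0]⇒3
L=23⇒gr=23>>2=5, th=23&3=3
[0]⇒row 5+0=5  col 3·2+0=6
row: 3 vs 5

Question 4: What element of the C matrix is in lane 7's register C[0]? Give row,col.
L=7->gid=7>>2=1, tid=7&3=3
[0]->row 1+0=1  col 3·2+0=6

1,6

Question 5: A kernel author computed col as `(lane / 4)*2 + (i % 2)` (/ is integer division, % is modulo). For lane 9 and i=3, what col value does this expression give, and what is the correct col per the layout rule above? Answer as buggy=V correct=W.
buggy=5 correct=3

`(lane / 4)*2 + (i % 2)`[9,3]⇒5
lane 9: gr=2 (9/4), th=1 (9%4)
i=3: r=2+8=10, c=1*2+1=3
col: 5 vs 3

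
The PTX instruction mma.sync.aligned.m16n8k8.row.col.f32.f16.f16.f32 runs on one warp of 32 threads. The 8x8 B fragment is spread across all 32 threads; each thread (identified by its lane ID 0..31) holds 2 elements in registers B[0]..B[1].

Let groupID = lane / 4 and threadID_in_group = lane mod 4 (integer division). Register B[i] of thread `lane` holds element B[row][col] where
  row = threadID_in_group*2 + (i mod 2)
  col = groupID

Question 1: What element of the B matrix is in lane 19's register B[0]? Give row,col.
L=19->gid=19>>2=4, tid=19&3=3
[0]->row 3·2+0=6  col gid=4

6,4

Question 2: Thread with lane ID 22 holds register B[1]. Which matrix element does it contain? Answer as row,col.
5,5

L=22->g=22>>2=5, t=22&3=2
[1]->row 2·2+1=5  col g=5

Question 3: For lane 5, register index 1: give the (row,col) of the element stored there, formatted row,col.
3,1

5: grp=1,tig=1
[1] (1*2+1,1) = (3,1)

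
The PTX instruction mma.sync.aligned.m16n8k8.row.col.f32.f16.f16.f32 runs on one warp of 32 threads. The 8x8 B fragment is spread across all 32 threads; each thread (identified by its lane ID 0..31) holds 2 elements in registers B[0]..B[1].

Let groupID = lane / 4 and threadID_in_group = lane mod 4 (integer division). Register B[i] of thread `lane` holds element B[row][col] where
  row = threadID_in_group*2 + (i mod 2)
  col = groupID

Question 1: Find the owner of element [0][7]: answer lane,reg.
28,0

c=7->g=7  r=0->t=0,b0=0
L=7*4+0=28  i=0=0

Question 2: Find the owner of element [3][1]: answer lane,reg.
c=1→G=1  r=3→T=1,p=1
L=1*4+1=5  i=1=1

5,1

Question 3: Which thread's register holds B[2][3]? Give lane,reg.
13,0

c: 3->gid=3  r: 2->tid=1,i&1=0
L=3*4+1=13  i=0=0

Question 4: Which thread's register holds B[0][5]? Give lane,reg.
c:5=>grp=5  r:0=>tig=0,lo=0
L=5*4+0=20  i=0=0

20,0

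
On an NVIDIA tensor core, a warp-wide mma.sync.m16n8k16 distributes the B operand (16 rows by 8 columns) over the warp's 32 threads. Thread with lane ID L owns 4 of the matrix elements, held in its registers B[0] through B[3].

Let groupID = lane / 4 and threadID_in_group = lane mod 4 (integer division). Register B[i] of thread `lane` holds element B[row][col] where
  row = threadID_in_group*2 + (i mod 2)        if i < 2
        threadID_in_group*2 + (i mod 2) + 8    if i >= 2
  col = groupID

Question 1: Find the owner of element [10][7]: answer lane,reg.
c=7→G=7  r=10→rhi=1,T=1,p=0
L=7*4+1=29  i=1*2+0=2

29,2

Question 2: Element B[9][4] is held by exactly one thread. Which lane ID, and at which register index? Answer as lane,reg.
c=4->g=4  r=9->rb=1,t=0,b0=1
L=4*4+0=16  i=1*2+1=3

16,3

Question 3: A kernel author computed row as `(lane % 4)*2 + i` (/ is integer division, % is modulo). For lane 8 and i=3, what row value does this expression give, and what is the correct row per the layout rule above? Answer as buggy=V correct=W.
buggy=3 correct=9

`(lane % 4)*2 + i`[8,3]→3
lane 8→8/4=2, 8 mod 4=0
i=3  r:2·0+1+8→9  c:2
row: 3 vs 9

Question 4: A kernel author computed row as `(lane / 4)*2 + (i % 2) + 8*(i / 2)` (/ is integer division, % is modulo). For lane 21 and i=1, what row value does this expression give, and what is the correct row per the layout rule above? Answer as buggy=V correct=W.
`(lane / 4)*2 + (i % 2) + 8*(i / 2)`[21,1]⇒11
21: gr=5,th=1
[1] (1*2+1+0,5) = (3,5)
row: 11 vs 3

buggy=11 correct=3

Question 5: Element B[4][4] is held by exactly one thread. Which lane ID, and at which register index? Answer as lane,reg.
c=4→G=4  r=4→rhi=0,T=2,p=0
L=4*4+2=18  i=0*2+0=0

18,0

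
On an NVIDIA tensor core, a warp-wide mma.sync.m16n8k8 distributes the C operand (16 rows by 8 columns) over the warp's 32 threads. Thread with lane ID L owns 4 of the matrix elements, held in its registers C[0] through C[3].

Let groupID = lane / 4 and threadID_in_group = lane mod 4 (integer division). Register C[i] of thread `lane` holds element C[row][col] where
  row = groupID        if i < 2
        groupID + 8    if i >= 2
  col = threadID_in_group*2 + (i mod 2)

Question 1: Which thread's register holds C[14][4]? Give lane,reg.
r: 14->gid=6,r8=1  c: 4->tid=2,i&1=0
L=6*4+2=26  i=1*2+0=2

26,2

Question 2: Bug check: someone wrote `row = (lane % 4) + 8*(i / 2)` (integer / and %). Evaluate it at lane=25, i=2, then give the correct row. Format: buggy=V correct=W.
buggy=9 correct=14

`(lane % 4) + 8*(i / 2)`[25,2]⇒9
25: gr=6,th=1
[2] (6+8,1*2+0) = (14,2)
row: 9 vs 14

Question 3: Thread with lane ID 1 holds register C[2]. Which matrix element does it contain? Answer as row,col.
8,2

1: gid=0,tid=1
[2] (0+8,1*2+0) = (8,2)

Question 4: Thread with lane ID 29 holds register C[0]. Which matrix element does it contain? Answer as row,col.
7,2

L=29→G=29>>2=7, T=29&3=1
[0]→row 7+0=7  col 1·2+0=2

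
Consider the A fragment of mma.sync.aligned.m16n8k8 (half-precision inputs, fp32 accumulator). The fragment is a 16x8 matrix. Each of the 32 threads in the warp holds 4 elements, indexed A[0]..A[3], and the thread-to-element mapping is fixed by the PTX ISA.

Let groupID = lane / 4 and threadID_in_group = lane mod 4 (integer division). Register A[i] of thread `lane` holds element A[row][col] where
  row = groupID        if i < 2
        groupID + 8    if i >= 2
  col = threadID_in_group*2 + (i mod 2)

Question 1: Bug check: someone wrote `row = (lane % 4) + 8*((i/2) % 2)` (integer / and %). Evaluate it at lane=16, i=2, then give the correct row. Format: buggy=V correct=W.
`(lane % 4) + 8*((i/2) % 2)`[16,2]→8
16: G=4,T=0
[2] (4+8,0*2+0) = (12,0)
row: 8 vs 12

buggy=8 correct=12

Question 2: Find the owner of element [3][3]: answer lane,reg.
13,1

r=3->g=3,rb=0  c=3->t=1,b0=1
L=3*4+1=13  i=0*2+1=1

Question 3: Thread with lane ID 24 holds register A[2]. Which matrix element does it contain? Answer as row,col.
lane 24: gr=6 (24/4), th=0 (24%4)
i=2: r=6+8=14, c=0*2+0=0

14,0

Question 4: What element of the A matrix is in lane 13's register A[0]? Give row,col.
L=13->g=13>>2=3, t=13&3=1
[0]->row 3+0=3  col 1·2+0=2

3,2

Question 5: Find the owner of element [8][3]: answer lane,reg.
r=8→G=0,rhi=1  c=3→T=1,p=1
L=0*4+1=1  i=1*2+1=3

1,3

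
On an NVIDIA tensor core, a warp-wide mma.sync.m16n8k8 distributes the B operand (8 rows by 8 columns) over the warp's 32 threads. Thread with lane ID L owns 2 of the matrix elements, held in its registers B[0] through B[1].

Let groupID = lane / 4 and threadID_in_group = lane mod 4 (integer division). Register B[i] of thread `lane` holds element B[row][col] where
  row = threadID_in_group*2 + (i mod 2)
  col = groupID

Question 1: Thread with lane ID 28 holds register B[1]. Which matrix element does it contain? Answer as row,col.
L=28⇒gr=28>>2=7, th=28&3=0
[1]⇒row 0·2+1=1  col gr=7

1,7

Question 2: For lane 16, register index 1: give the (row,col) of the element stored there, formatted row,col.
1,4

L=16→G=16>>2=4, T=16&3=0
[1]→row 0·2+1=1  col G=4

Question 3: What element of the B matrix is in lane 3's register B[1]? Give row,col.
3: G=0,T=3
[1] (3*2+1,0) = (7,0)

7,0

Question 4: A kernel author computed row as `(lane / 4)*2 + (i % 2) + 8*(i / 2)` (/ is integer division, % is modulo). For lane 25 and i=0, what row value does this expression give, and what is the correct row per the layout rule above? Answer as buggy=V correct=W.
`(lane / 4)*2 + (i % 2) + 8*(i / 2)`[25,0]→12
lane 25→25/4=6, 25 mod 4=1
i=0  r:2·1+0→2  c:6
row: 12 vs 2

buggy=12 correct=2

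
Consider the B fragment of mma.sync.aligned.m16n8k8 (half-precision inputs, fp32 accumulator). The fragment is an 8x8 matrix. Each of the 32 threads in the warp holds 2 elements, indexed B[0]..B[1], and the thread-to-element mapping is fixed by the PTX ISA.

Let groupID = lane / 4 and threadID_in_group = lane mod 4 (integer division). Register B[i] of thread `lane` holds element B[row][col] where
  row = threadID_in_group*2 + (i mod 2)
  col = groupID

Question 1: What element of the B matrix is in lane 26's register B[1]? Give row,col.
5,6

L=26=>grp=26>>2=6, tig=26&3=2
[1]=>row 2·2+1=5  col grp=6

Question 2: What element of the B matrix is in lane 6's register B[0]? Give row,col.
lane 6: gid=1 (6/4), tid=2 (6%4)
i=0: r=2*2+0=4, c=gid=1

4,1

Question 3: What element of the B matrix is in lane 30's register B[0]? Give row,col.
L=30->gid=30>>2=7, tid=30&3=2
[0]->row 2·2+0=4  col gid=7

4,7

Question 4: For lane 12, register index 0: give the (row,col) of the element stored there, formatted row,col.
12: G=3,T=0
[0] (0*2+0,3) = (0,3)

0,3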